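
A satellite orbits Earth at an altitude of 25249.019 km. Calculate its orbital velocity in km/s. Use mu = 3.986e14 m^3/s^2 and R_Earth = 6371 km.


r = R_E + alt = 6371.0 + 25249.019 = 31620.0190 km = 3.1620019e+07 m
v = sqrt(mu/r) = sqrt(3.986e14 / 3.1620019e+07) = 3550.4842 m/s = 3.5505 km/s

3.5505 km/s


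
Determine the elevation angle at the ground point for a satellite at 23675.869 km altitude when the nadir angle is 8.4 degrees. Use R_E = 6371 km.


r = R_E + alt = 30046.8690 km
Law of sines in the satellite / Earth-center / ground-point triangle:
  sin(nadir)/R_E = sin(90 + el)/r  =>  cos(el) = (r/R_E)*sin(nadir)
cos(el) = (30046.8690 / 6371.0000) * sin(8.4 deg) = 0.6889558
el = arccos(0.6889558) = 46.4525 deg
(Earth-central angle = 90 - nadir - el = 35.1475 deg)

46.4525 degrees


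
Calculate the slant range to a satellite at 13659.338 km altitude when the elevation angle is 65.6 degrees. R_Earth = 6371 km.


h = 13659.338 km, el = 65.6 deg
d = -R_E*sin(el) + sqrt((R_E*sin(el))^2 + 2*R_E*h + h^2)
d = -6371.0000*sin(1.1449) + sqrt((6371.0000*0.9106837)^2 + 2*6371.0000*13659.338 + 13659.338^2)
d = 14054.7110 km

14054.7110 km


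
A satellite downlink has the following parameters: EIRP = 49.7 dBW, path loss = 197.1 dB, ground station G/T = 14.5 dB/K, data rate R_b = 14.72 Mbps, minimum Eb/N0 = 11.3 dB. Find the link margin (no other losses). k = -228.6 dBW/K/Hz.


C/N0 = EIRP - FSPL + G/T - k = 49.7 - 197.1 + 14.5 - (-228.6)
C/N0 = 95.7000 dB-Hz
R_b = 14.72 Mbps = 1.472e+07 bps -> 10*log10(R_b) = 71.6791 dB-Hz
Eb/N0 = C/N0 - 10*log10(R_b) = 95.7000 - 71.6791 = 24.0209 dB
Margin = Eb/N0 - Eb/N0_req = 24.0209 - 11.3 = 12.7209 dB (link closes)

12.7209 dB


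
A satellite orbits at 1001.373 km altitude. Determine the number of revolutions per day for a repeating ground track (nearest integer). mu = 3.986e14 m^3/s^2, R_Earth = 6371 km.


r = 7.372373e+06 m
T = 2*pi*sqrt(r^3/mu) = 6299.7334 s = 104.9956 min
revs/day = 1440 / 104.9956 = 13.7149
Rounded: 14 revolutions per day

14 revolutions per day


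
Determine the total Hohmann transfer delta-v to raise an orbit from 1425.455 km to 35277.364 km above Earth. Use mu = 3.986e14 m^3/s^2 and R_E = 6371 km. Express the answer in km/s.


r1 = 7796.4550 km = 7.796455e+06 m
r2 = 41648.3640 km = 4.1648364e+07 m
dv1 = sqrt(mu/r1)*(sqrt(2*r2/(r1+r2)) - 1) = 2130.3175 m/s
dv2 = sqrt(mu/r2)*(1 - sqrt(2*r1/(r1+r2))) = 1356.3471 m/s
total dv = |dv1| + |dv2| = 2130.3175 + 1356.3471 = 3486.6646 m/s = 3.4867 km/s

3.4867 km/s


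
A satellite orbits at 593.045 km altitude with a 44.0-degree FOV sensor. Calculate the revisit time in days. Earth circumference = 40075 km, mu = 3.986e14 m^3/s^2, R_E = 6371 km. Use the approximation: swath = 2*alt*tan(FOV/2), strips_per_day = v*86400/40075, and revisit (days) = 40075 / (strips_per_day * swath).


swath = 2*593.045*tan(0.3839724) = 479.2115 km
v = sqrt(mu/r) = 7565.5040 m/s = 7.5655 km/s
strips/day = v*86400/40075 = 7.5655*86400/40075 = 16.3109
coverage/day = strips * swath = 16.3109 * 479.2115 = 7816.3730 km
revisit = 40075 / 7816.3730 = 5.1271 days

5.1271 days


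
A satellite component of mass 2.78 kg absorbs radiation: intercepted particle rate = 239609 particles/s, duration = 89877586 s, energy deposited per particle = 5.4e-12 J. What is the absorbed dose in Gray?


Total energy deposited = rate * time * E_per
  = 239609 * 89877586 * 5.4e-12 = 116.2916 J
Dose = E_total / mass = 116.2916 / 2.78
Dose = 41.8315 Gy

41.8315 Gy


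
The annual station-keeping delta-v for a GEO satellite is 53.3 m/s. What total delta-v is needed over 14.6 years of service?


dV = rate * years = 53.3 * 14.6
dV = 778.1800 m/s

778.1800 m/s


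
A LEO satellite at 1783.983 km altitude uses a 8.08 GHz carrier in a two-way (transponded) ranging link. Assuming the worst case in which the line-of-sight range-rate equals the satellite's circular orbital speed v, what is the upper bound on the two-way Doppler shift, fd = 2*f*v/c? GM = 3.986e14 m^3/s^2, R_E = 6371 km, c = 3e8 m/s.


r = 8.154983e+06 m
v = sqrt(mu/r) = 6991.2868 m/s (worst-case radial velocity)
f = 8.08 GHz = 8.08e+09 Hz
fd = 2*f*v/c = 2*8.08e+09*6991.2868/3.0e+08
fd = 376597.3146 Hz

376597.3146 Hz


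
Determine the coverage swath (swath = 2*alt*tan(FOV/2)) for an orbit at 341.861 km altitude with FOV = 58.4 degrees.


FOV = 58.4 deg = 1.0193 rad
swath = 2 * alt * tan(FOV/2) = 2 * 341.861 * tan(0.5096361)
swath = 2 * 341.861 * 0.5588811
swath = 382.1193 km

382.1193 km


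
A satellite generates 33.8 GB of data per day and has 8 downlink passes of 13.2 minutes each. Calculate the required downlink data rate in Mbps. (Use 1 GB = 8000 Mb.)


total contact time = 8 * 13.2 * 60 = 6336.0000 s
data = 33.8 GB = 270400.0000 Mb
rate = 270400.0000 / 6336.0000 = 42.6768 Mbps

42.6768 Mbps


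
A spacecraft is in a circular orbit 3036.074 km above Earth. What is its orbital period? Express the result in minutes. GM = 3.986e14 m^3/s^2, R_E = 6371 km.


r = 9407.0740 km = 9.407074e+06 m
T = 2*pi*sqrt(r^3/mu) = 2*pi*sqrt(8.3246059e+20 / 3.986e14)
T = 9080.1508 s = 151.3358 min

151.3358 minutes


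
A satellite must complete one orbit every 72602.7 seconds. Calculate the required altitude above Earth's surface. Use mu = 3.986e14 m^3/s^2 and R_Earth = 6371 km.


T = 72602.7 s
r = (mu*T^2/(4*pi^2))^(1/3) = (3.986e14 * 72602.7^2 / (4*pi^2))^(1/3)
r = 3.7614997e+07 m = 37614.9972 km
alt = r - R_E = 37614.9972 - 6371 = 31243.9972 km

31243.9972 km


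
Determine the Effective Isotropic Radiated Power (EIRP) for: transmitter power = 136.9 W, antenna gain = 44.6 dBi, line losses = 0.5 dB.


Pt = 136.9 W = 21.3640 dBW
EIRP = Pt_dBW + Gt - losses = 21.3640 + 44.6 - 0.5 = 65.4640 dBW

65.4640 dBW


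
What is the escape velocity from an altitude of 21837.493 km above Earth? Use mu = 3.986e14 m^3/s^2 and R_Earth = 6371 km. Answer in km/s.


r = 6371.0 + 21837.493 = 28208.4930 km = 2.8208493e+07 m
v_esc = sqrt(2*mu/r) = sqrt(2*3.986e14 / 2.8208493e+07)
v_esc = 5316.1069 m/s = 5.3161 km/s

5.3161 km/s


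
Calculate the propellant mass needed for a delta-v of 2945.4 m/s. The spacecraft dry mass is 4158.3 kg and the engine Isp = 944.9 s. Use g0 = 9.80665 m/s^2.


ve = Isp * g0 = 944.9 * 9.80665 = 9266.303585 m/s
mass ratio = exp(dv/ve) = exp(2945.4/9266.303585) = 1.37418575
m_prop = m_dry * (mr - 1) = 4158.3 * (1.37418575 - 1)
m_prop = 1555.9766 kg

1555.9766 kg


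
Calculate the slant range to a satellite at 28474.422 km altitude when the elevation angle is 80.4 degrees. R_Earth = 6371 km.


h = 28474.422 km, el = 80.4 deg
d = -R_E*sin(el) + sqrt((R_E*sin(el))^2 + 2*R_E*h + h^2)
d = -6371.0000*sin(1.4032) + sqrt((6371.0000*0.985996)^2 + 2*6371.0000*28474.422 + 28474.422^2)
d = 28547.4392 km

28547.4392 km


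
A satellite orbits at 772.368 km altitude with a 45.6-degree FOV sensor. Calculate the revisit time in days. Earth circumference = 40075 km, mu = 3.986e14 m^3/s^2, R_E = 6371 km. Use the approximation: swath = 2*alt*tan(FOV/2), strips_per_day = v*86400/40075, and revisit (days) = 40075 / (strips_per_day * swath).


swath = 2*772.368*tan(0.3979351) = 649.3472 km
v = sqrt(mu/r) = 7469.9404 m/s = 7.4699 km/s
strips/day = v*86400/40075 = 7.4699*86400/40075 = 16.1049
coverage/day = strips * swath = 16.1049 * 649.3472 = 10457.6556 km
revisit = 40075 / 10457.6556 = 3.8321 days

3.8321 days


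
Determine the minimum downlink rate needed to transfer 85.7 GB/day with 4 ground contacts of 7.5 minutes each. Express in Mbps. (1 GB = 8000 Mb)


total contact time = 4 * 7.5 * 60 = 1800.0000 s
data = 85.7 GB = 685600.0000 Mb
rate = 685600.0000 / 1800.0000 = 380.8889 Mbps

380.8889 Mbps


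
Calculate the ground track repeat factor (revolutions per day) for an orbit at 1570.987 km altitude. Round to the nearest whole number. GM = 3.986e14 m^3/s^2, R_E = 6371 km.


r = 7.941987e+06 m
T = 2*pi*sqrt(r^3/mu) = 7043.7670 s = 117.3961 min
revs/day = 1440 / 117.3961 = 12.2662
Rounded: 12 revolutions per day

12 revolutions per day


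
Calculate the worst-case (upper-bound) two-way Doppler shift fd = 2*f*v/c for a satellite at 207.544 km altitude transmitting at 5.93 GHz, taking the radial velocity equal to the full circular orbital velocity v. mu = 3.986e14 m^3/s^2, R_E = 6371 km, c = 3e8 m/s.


r = 6.578544e+06 m
v = sqrt(mu/r) = 7784.0166 m/s (worst-case radial velocity)
f = 5.93 GHz = 5.93e+09 Hz
fd = 2*f*v/c = 2*5.93e+09*7784.0166/3.0e+08
fd = 307728.1242 Hz

307728.1242 Hz


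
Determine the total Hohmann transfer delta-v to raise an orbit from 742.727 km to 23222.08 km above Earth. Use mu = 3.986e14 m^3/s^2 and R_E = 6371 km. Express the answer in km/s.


r1 = 7113.7270 km = 7.113727e+06 m
r2 = 29593.0800 km = 2.959308e+07 m
dv1 = sqrt(mu/r1)*(sqrt(2*r2/(r1+r2)) - 1) = 2019.6162 m/s
dv2 = sqrt(mu/r2)*(1 - sqrt(2*r1/(r1+r2))) = 1385.1810 m/s
total dv = |dv1| + |dv2| = 2019.6162 + 1385.1810 = 3404.7971 m/s = 3.4048 km/s

3.4048 km/s


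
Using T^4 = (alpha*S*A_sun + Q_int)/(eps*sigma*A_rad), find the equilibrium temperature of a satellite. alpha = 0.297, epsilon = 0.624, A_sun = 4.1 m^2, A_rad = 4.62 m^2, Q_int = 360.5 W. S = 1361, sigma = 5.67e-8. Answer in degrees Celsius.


Numerator = alpha*S*A_sun + Q_int = 0.297*1361*4.1 + 360.5 = 2017.7897 W
Denominator = eps*sigma*A_rad = 0.624*5.67e-8*4.62 = 1.634593e-07 W/K^4
T^4 = 1.2344295e+10 K^4
T = 333.3240 K = 60.1740 C

60.1740 degrees Celsius


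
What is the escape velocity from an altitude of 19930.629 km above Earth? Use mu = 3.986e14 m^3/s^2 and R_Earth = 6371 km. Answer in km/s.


r = 6371.0 + 19930.629 = 26301.6290 km = 2.6301629e+07 m
v_esc = sqrt(2*mu/r) = sqrt(2*3.986e14 / 2.6301629e+07)
v_esc = 5505.4436 m/s = 5.5054 km/s

5.5054 km/s


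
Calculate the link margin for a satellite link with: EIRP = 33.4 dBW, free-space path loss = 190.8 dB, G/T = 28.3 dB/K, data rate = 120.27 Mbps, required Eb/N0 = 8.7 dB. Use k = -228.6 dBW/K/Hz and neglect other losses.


C/N0 = EIRP - FSPL + G/T - k = 33.4 - 190.8 + 28.3 - (-228.6)
C/N0 = 99.5000 dB-Hz
R_b = 120.27 Mbps = 1.2027e+08 bps -> 10*log10(R_b) = 80.8016 dB-Hz
Eb/N0 = C/N0 - 10*log10(R_b) = 99.5000 - 80.8016 = 18.6984 dB
Margin = Eb/N0 - Eb/N0_req = 18.6984 - 8.7 = 9.9984 dB (link closes)

9.9984 dB


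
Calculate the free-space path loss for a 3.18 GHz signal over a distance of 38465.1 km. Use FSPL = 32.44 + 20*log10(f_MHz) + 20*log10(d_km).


f = 3.18 GHz = 3180.0000 MHz
d = 38465.1 km
FSPL = 32.44 + 20*log10(3180.0000) + 20*log10(38465.1)
FSPL = 32.44 + 70.0485 + 91.7013
FSPL = 194.1899 dB

194.1899 dB


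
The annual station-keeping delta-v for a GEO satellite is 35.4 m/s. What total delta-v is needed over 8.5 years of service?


dV = rate * years = 35.4 * 8.5
dV = 300.9000 m/s

300.9000 m/s


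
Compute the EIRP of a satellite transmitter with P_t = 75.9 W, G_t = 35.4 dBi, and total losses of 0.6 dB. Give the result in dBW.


Pt = 75.9 W = 18.8024 dBW
EIRP = Pt_dBW + Gt - losses = 18.8024 + 35.4 - 0.6 = 53.6024 dBW

53.6024 dBW


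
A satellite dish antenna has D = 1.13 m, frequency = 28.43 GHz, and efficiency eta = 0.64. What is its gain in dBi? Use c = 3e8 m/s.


lambda = c/f = 3e8 / 2.843e+10 = 0.01055223 m
G = eta*(pi*D/lambda)^2 = 0.64*(pi*1.13/0.01055223)^2
G = 72434.8919 (linear)
G = 10*log10(72434.8919) = 48.5995 dBi

48.5995 dBi


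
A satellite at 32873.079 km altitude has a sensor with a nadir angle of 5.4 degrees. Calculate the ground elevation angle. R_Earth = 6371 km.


r = R_E + alt = 39244.0790 km
Law of sines in the satellite / Earth-center / ground-point triangle:
  sin(nadir)/R_E = sin(90 + el)/r  =>  cos(el) = (r/R_E)*sin(nadir)
cos(el) = (39244.0790 / 6371.0000) * sin(5.4 deg) = 0.5796883
el = arccos(0.5796883) = 54.5714 deg
(Earth-central angle = 90 - nadir - el = 30.0286 deg)

54.5714 degrees


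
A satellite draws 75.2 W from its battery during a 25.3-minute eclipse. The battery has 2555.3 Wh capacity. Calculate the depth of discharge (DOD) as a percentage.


E_used = P * t / 60 = 75.2 * 25.3 / 60 = 31.7093 Wh
DOD = E_used / E_total * 100 = 31.7093 / 2555.3 * 100
DOD = 1.2409 %

1.2409 %


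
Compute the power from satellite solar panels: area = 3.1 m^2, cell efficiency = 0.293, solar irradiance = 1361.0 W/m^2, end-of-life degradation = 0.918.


P = area * eta * S * degradation
P = 3.1 * 0.293 * 1361.0 * 0.918
P = 1134.8282 W

1134.8282 W


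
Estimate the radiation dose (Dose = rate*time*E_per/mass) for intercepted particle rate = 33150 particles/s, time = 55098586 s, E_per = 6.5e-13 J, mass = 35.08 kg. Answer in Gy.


Total energy deposited = rate * time * E_per
  = 33150 * 55098586 * 6.5e-13 = 1.1872 J
Dose = E_total / mass = 1.1872 / 35.08
Dose = 0.03384369 Gy

0.0338 Gy


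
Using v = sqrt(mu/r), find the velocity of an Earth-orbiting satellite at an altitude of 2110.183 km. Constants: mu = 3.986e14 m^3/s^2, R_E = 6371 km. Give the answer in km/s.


r = R_E + alt = 6371.0 + 2110.183 = 8481.1830 km = 8.481183e+06 m
v = sqrt(mu/r) = sqrt(3.986e14 / 8.481183e+06) = 6855.5204 m/s = 6.8555 km/s

6.8555 km/s


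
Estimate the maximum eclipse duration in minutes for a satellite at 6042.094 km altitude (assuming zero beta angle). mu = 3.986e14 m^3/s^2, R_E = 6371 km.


r = 12413.0940 km
T = 229.3929 min
Eclipse fraction = arcsin(R_E/r)/pi = arcsin(6371.0000/12413.0940)/pi
= arcsin(0.5132483)/pi = 0.171558
Eclipse duration = 0.171558 * 229.3929 = 39.3542 min

39.3542 minutes


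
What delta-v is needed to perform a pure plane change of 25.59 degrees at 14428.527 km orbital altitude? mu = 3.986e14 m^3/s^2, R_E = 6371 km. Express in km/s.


r = 20799.5270 km = 2.0799527e+07 m
V = sqrt(mu/r) = 4377.6589 m/s
di = 25.59 deg = 0.4466298 rad
dV = 2*V*sin(di/2) = 2*4377.6589*sin(0.2233149)
dV = 1938.9824 m/s = 1.9390 km/s

1.9390 km/s


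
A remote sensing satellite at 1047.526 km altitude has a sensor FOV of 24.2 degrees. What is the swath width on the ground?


FOV = 24.2 deg = 0.4223697 rad
swath = 2 * alt * tan(FOV/2) = 2 * 1047.526 * tan(0.2111848)
swath = 2 * 1047.526 * 0.2143814
swath = 449.1402 km

449.1402 km


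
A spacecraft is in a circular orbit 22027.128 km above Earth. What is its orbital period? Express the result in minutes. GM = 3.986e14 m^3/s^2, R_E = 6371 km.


r = 28398.1280 km = 2.8398128e+07 m
T = 2*pi*sqrt(r^3/mu) = 2*pi*sqrt(2.2901775e+22 / 3.986e14)
T = 47626.1845 s = 793.7697 min

793.7697 minutes


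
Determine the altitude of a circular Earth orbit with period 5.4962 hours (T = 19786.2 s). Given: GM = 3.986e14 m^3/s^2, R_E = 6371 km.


T = 19786.2 s
r = (mu*T^2/(4*pi^2))^(1/3) = (3.986e14 * 19786.2^2 / (4*pi^2))^(1/3)
r = 1.5811295e+07 m = 15811.2953 km
alt = r - R_E = 15811.2953 - 6371 = 9440.2953 km

9440.2953 km


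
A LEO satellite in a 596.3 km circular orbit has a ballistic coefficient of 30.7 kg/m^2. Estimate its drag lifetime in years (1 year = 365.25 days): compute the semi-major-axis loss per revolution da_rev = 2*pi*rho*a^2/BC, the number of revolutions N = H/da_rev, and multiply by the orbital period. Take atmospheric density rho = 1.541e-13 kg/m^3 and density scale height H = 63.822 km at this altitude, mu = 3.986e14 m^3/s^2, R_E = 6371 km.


a = R_E + alt = 6967.3000 km = 6.9673e+06 m
da_rev = 2*pi*rho*a^2/BC = 2*pi*1.541e-13*(6.9673e+06)^2/30.7 = 1.530993 m per revolution
N = H/da_rev = 63822.0000 m / 1.530993 m = 41686.6750 revolutions
P = 2*pi*sqrt(a^3/mu) = 5787.7263 s
lifetime = N*P = 41686.6750 * 5787.7263 = 2.4127107e+08 s = 2792.4892 days
years = 2792.4892 / 365.25 = 7.6454 years

7.6454 years


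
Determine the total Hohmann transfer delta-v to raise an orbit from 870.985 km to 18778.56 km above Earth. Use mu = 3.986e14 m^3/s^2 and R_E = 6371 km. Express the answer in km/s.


r1 = 7241.9850 km = 7.241985e+06 m
r2 = 25149.5600 km = 2.514956e+07 m
dv1 = sqrt(mu/r1)*(sqrt(2*r2/(r1+r2)) - 1) = 1826.0367 m/s
dv2 = sqrt(mu/r2)*(1 - sqrt(2*r1/(r1+r2))) = 1318.9601 m/s
total dv = |dv1| + |dv2| = 1826.0367 + 1318.9601 = 3144.9968 m/s = 3.1450 km/s

3.1450 km/s


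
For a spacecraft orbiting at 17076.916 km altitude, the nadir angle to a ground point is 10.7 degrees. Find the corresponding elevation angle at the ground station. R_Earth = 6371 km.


r = R_E + alt = 23447.9160 km
Law of sines in the satellite / Earth-center / ground-point triangle:
  sin(nadir)/R_E = sin(90 + el)/r  =>  cos(el) = (r/R_E)*sin(nadir)
cos(el) = (23447.9160 / 6371.0000) * sin(10.7 deg) = 0.68333
el = arccos(0.68333) = 46.8956 deg
(Earth-central angle = 90 - nadir - el = 32.4044 deg)

46.8956 degrees


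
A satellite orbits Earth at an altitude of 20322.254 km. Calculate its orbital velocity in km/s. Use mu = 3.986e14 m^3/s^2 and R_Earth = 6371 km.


r = R_E + alt = 6371.0 + 20322.254 = 26693.2540 km = 2.6693254e+07 m
v = sqrt(mu/r) = sqrt(3.986e14 / 2.6693254e+07) = 3864.2738 m/s = 3.8643 km/s

3.8643 km/s


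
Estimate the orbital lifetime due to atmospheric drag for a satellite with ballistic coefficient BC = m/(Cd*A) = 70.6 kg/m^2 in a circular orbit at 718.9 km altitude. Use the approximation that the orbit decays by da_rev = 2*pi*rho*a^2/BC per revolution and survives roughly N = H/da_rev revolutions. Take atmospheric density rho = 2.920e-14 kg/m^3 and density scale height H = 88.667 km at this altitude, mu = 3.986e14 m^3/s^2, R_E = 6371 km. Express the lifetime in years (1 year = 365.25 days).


a = R_E + alt = 7089.9000 km = 7.0899e+06 m
da_rev = 2*pi*rho*a^2/BC = 2*pi*2.920e-14*(7.0899e+06)^2/70.6 = 0.13062859 m per revolution
N = H/da_rev = 88667.0000 m / 0.13062859 m = 678771.7773 revolutions
P = 2*pi*sqrt(a^3/mu) = 5941.1619 s
lifetime = N*P = 678771.7773 * 5941.1619 = 4.032693e+09 s = 46674.6876 days
years = 46674.6876 / 365.25 = 127.7883 years

127.7883 years


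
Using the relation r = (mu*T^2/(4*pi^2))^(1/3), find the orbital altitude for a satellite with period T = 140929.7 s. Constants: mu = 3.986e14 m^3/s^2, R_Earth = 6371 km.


T = 140929.7 s
r = (mu*T^2/(4*pi^2))^(1/3) = (3.986e14 * 140929.7^2 / (4*pi^2))^(1/3)
r = 5.8532113e+07 m = 58532.1132 km
alt = r - R_E = 58532.1132 - 6371 = 52161.1132 km

52161.1132 km


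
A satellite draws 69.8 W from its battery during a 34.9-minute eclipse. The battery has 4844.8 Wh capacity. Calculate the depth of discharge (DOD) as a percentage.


E_used = P * t / 60 = 69.8 * 34.9 / 60 = 40.6003 Wh
DOD = E_used / E_total * 100 = 40.6003 / 4844.8 * 100
DOD = 0.8380188 %

0.8380 %


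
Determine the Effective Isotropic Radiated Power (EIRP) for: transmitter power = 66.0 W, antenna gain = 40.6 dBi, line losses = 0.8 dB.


Pt = 66.0 W = 18.1954 dBW
EIRP = Pt_dBW + Gt - losses = 18.1954 + 40.6 - 0.8 = 57.9954 dBW

57.9954 dBW


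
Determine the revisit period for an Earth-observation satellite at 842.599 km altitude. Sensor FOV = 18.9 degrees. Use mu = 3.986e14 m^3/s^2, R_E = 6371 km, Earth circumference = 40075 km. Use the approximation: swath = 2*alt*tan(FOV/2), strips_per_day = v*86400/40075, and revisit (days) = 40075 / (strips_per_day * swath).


swath = 2*842.599*tan(0.1649336) = 280.4939 km
v = sqrt(mu/r) = 7433.4881 m/s = 7.4335 km/s
strips/day = v*86400/40075 = 7.4335*86400/40075 = 16.0263
coverage/day = strips * swath = 16.0263 * 280.4939 = 4495.2745 km
revisit = 40075 / 4495.2745 = 8.9149 days

8.9149 days


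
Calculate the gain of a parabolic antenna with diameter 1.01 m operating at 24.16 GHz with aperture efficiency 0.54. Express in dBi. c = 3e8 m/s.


lambda = c/f = 3e8 / 2.416e+10 = 0.01241722 m
G = eta*(pi*D/lambda)^2 = 0.54*(pi*1.01/0.01241722)^2
G = 35260.4299 (linear)
G = 10*log10(35260.4299) = 45.4729 dBi

45.4729 dBi


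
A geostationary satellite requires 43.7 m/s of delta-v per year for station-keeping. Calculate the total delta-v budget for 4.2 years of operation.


dV = rate * years = 43.7 * 4.2
dV = 183.5400 m/s

183.5400 m/s


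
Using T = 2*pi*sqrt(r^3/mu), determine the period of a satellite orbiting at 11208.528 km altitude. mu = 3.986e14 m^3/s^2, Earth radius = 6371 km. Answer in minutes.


r = 17579.5280 km = 1.7579528e+07 m
T = 2*pi*sqrt(r^3/mu) = 2*pi*sqrt(5.4327739e+21 / 3.986e14)
T = 23196.4773 s = 386.6080 min

386.6080 minutes


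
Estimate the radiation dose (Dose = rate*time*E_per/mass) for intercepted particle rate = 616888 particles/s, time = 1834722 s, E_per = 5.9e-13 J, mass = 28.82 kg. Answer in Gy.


Total energy deposited = rate * time * E_per
  = 616888 * 1834722 * 5.9e-13 = 0.6677726 J
Dose = E_total / mass = 0.6677726 / 28.82
Dose = 0.02317046 Gy

0.0232 Gy


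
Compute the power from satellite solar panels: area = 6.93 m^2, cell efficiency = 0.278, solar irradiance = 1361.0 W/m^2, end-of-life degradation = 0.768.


P = area * eta * S * degradation
P = 6.93 * 0.278 * 1361.0 * 0.768
P = 2013.7121 W

2013.7121 W


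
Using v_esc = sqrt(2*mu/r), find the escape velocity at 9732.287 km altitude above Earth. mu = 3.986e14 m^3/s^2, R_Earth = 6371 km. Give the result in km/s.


r = 6371.0 + 9732.287 = 16103.2870 km = 1.6103287e+07 m
v_esc = sqrt(2*mu/r) = sqrt(2*3.986e14 / 1.6103287e+07)
v_esc = 7036.0089 m/s = 7.0360 km/s

7.0360 km/s


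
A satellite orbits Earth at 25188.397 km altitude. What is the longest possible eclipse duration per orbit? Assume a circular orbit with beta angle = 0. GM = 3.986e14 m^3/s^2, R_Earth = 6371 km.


r = 31559.3970 km
T = 929.9359 min
Eclipse fraction = arcsin(R_E/r)/pi = arcsin(6371.0000/31559.3970)/pi
= arcsin(0.2018733)/pi = 0.06470293
Eclipse duration = 0.06470293 * 929.9359 = 60.1696 min

60.1696 minutes


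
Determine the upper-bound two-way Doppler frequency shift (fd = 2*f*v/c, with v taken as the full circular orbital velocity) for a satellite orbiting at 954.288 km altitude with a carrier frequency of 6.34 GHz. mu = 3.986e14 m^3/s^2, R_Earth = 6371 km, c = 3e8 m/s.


r = 7.325288e+06 m
v = sqrt(mu/r) = 7376.6010 m/s (worst-case radial velocity)
f = 6.34 GHz = 6.34e+09 Hz
fd = 2*f*v/c = 2*6.34e+09*7376.6010/3.0e+08
fd = 311784.3371 Hz

311784.3371 Hz


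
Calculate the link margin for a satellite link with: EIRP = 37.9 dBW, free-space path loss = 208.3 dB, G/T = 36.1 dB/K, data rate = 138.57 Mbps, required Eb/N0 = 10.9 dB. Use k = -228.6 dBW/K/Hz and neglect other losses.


C/N0 = EIRP - FSPL + G/T - k = 37.9 - 208.3 + 36.1 - (-228.6)
C/N0 = 94.3000 dB-Hz
R_b = 138.57 Mbps = 1.3857e+08 bps -> 10*log10(R_b) = 81.4167 dB-Hz
Eb/N0 = C/N0 - 10*log10(R_b) = 94.3000 - 81.4167 = 12.8833 dB
Margin = Eb/N0 - Eb/N0_req = 12.8833 - 10.9 = 1.9833 dB (link closes)

1.9833 dB


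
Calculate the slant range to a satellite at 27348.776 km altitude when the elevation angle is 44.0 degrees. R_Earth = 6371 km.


h = 27348.776 km, el = 44.0 deg
d = -R_E*sin(el) + sqrt((R_E*sin(el))^2 + 2*R_E*h + h^2)
d = -6371.0000*sin(0.7679449) + sqrt((6371.0000*0.6946584)^2 + 2*6371.0000*27348.776 + 27348.776^2)
d = 28981.2199 km

28981.2199 km


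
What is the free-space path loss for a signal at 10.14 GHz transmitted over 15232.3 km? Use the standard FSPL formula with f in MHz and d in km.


f = 10.14 GHz = 10140.0000 MHz
d = 15232.3 km
FSPL = 32.44 + 20*log10(10140.0000) + 20*log10(15232.3)
FSPL = 32.44 + 80.1208 + 83.6553
FSPL = 196.2161 dB

196.2161 dB


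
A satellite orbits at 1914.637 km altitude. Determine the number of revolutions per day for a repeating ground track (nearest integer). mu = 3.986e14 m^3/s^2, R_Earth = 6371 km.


r = 8.285637e+06 m
T = 2*pi*sqrt(r^3/mu) = 7505.8534 s = 125.0976 min
revs/day = 1440 / 125.0976 = 11.5110
Rounded: 12 revolutions per day

12 revolutions per day


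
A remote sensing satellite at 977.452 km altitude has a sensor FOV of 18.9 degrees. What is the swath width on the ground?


FOV = 18.9 deg = 0.3298672 rad
swath = 2 * alt * tan(FOV/2) = 2 * 977.452 * tan(0.1649336)
swath = 2 * 977.452 * 0.1664456
swath = 325.3852 km

325.3852 km


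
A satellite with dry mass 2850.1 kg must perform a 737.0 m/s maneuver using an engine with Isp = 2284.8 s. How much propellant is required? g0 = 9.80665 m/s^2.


ve = Isp * g0 = 2284.8 * 9.80665 = 22406.233920 m/s
mass ratio = exp(dv/ve) = exp(737.0/22406.233920) = 1.03343957
m_prop = m_dry * (mr - 1) = 2850.1 * (1.03343957 - 1)
m_prop = 95.3061 kg

95.3061 kg


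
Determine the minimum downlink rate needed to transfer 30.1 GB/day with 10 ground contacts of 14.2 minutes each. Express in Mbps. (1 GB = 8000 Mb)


total contact time = 10 * 14.2 * 60 = 8520.0000 s
data = 30.1 GB = 240800.0000 Mb
rate = 240800.0000 / 8520.0000 = 28.2629 Mbps

28.2629 Mbps


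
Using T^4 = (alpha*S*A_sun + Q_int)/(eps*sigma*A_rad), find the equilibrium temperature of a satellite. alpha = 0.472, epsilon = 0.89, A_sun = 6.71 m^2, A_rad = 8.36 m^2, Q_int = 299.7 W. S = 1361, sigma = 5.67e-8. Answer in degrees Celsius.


Numerator = alpha*S*A_sun + Q_int = 0.472*1361*6.71 + 299.7 = 4610.1503 W
Denominator = eps*sigma*A_rad = 0.89*5.67e-8*8.36 = 4.2187068e-07 W/K^4
T^4 = 1.0927876e+10 K^4
T = 323.3210 K = 50.1710 C

50.1710 degrees Celsius


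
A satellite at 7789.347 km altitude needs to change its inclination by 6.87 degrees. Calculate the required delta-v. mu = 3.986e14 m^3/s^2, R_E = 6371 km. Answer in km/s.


r = 14160.3470 km = 1.4160347e+07 m
V = sqrt(mu/r) = 5305.5657 m/s
di = 6.87 deg = 0.1199041 rad
dV = 2*V*sin(di/2) = 2*5305.5657*sin(0.05995206)
dV = 635.7782 m/s = 0.6357782 km/s

0.6358 km/s


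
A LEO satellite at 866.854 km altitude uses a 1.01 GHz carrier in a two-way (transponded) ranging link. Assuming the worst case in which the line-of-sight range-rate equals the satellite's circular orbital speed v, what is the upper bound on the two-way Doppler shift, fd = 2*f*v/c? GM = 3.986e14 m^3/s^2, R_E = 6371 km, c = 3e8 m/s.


r = 7.237854e+06 m
v = sqrt(mu/r) = 7421.0223 m/s (worst-case radial velocity)
f = 1.01 GHz = 1.01e+09 Hz
fd = 2*f*v/c = 2*1.01e+09*7421.0223/3.0e+08
fd = 49968.2170 Hz

49968.2170 Hz


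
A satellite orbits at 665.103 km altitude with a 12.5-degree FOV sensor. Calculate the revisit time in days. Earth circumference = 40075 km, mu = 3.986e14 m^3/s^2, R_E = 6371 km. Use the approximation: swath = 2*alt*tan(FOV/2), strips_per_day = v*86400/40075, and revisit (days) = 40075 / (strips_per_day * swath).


swath = 2*665.103*tan(0.1090831) = 145.6813 km
v = sqrt(mu/r) = 7526.6644 m/s = 7.5267 km/s
strips/day = v*86400/40075 = 7.5267*86400/40075 = 16.2272
coverage/day = strips * swath = 16.2272 * 145.6813 = 2363.9943 km
revisit = 40075 / 2363.9943 = 16.9522 days

16.9522 days


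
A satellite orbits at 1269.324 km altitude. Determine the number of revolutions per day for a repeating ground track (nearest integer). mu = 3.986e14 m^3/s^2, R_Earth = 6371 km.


r = 7.640324e+06 m
T = 2*pi*sqrt(r^3/mu) = 6646.2838 s = 110.7714 min
revs/day = 1440 / 110.7714 = 12.9997
Rounded: 13 revolutions per day

13 revolutions per day


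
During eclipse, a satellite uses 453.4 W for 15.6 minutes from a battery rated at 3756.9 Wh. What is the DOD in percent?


E_used = P * t / 60 = 453.4 * 15.6 / 60 = 117.8840 Wh
DOD = E_used / E_total * 100 = 117.8840 / 3756.9 * 100
DOD = 3.1378 %

3.1378 %


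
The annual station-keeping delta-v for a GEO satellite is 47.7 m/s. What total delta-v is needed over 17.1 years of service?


dV = rate * years = 47.7 * 17.1
dV = 815.6700 m/s

815.6700 m/s


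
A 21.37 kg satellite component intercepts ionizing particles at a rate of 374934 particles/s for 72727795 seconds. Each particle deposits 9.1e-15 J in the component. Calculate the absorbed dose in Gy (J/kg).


Total energy deposited = rate * time * E_per
  = 374934 * 72727795 * 9.1e-15 = 0.2481399 J
Dose = E_total / mass = 0.2481399 / 21.37
Dose = 0.0116116 Gy

0.0116 Gy


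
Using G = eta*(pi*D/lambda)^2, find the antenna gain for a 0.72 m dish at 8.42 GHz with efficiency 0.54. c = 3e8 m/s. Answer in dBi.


lambda = c/f = 3e8 / 8.42e+09 = 0.03562945 m
G = eta*(pi*D/lambda)^2 = 0.54*(pi*0.72/0.03562945)^2
G = 2176.4073 (linear)
G = 10*log10(2176.4073) = 33.3774 dBi

33.3774 dBi


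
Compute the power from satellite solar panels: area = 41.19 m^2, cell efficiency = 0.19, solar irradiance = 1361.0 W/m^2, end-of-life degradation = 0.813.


P = area * eta * S * degradation
P = 41.19 * 0.19 * 1361.0 * 0.813
P = 8659.5249 W

8659.5249 W


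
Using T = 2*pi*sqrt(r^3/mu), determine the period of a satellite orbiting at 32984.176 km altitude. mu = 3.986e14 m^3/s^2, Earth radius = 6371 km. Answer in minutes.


r = 39355.1760 km = 3.9355176e+07 m
T = 2*pi*sqrt(r^3/mu) = 2*pi*sqrt(6.0954472e+22 / 3.986e14)
T = 77698.7460 s = 1294.9791 min

1294.9791 minutes


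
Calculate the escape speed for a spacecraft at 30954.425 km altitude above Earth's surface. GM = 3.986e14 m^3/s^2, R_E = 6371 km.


r = 6371.0 + 30954.425 = 37325.4250 km = 3.7325425e+07 m
v_esc = sqrt(2*mu/r) = sqrt(2*3.986e14 / 3.7325425e+07)
v_esc = 4621.4820 m/s = 4.6215 km/s

4.6215 km/s


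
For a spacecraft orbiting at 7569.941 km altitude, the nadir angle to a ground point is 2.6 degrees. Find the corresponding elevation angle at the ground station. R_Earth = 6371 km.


r = R_E + alt = 13940.9410 km
Law of sines in the satellite / Earth-center / ground-point triangle:
  sin(nadir)/R_E = sin(90 + el)/r  =>  cos(el) = (r/R_E)*sin(nadir)
cos(el) = (13940.9410 / 6371.0000) * sin(2.6 deg) = 0.09926271
el = arccos(0.09926271) = 84.3033 deg
(Earth-central angle = 90 - nadir - el = 3.0967 deg)

84.3033 degrees


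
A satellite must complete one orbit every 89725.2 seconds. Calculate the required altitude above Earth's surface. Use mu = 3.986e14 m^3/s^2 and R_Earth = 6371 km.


T = 89725.2 s
r = (mu*T^2/(4*pi^2))^(1/3) = (3.986e14 * 89725.2^2 / (4*pi^2))^(1/3)
r = 4.3318041e+07 m = 43318.0411 km
alt = r - R_E = 43318.0411 - 6371 = 36947.0411 km

36947.0411 km


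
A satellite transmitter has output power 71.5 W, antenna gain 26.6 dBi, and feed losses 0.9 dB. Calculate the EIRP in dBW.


Pt = 71.5 W = 18.5431 dBW
EIRP = Pt_dBW + Gt - losses = 18.5431 + 26.6 - 0.9 = 44.2431 dBW

44.2431 dBW


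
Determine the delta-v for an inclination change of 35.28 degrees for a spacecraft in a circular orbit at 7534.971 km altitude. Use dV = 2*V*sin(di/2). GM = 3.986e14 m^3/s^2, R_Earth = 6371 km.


r = 13905.9710 km = 1.3905971e+07 m
V = sqrt(mu/r) = 5353.8720 m/s
di = 35.28 deg = 0.6157522 rad
dV = 2*V*sin(di/2) = 2*5353.8720*sin(0.3078761)
dV = 3244.8241 m/s = 3.2448 km/s

3.2448 km/s


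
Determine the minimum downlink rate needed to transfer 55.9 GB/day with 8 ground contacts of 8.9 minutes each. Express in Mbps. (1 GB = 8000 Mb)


total contact time = 8 * 8.9 * 60 = 4272.0000 s
data = 55.9 GB = 447200.0000 Mb
rate = 447200.0000 / 4272.0000 = 104.6816 Mbps

104.6816 Mbps


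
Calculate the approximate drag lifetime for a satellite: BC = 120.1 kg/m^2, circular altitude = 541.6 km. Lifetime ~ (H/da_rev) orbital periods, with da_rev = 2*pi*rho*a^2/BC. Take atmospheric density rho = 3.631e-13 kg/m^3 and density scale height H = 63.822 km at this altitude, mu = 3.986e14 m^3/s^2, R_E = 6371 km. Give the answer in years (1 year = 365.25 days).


a = R_E + alt = 6912.6000 km = 6.9126e+06 m
da_rev = 2*pi*rho*a^2/BC = 2*pi*3.631e-13*(6.9126e+06)^2/120.1 = 0.907707584 m per revolution
N = H/da_rev = 63822.0000 m / 0.907707584 m = 70311.1896 revolutions
P = 2*pi*sqrt(a^3/mu) = 5719.7015 s
lifetime = N*P = 70311.1896 * 5719.7015 = 4.0215901e+08 s = 4654.6182 days
years = 4654.6182 / 365.25 = 12.7437 years

12.7437 years


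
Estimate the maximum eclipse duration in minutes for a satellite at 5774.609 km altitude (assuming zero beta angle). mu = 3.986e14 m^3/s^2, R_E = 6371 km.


r = 12145.6090 km
T = 222.0184 min
Eclipse fraction = arcsin(R_E/r)/pi = arcsin(6371.0000/12145.6090)/pi
= arcsin(0.5245517)/pi = 0.1757671
Eclipse duration = 0.1757671 * 222.0184 = 39.0235 min

39.0235 minutes


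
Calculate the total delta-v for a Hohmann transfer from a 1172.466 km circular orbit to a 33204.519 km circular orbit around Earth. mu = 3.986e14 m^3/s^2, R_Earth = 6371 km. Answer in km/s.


r1 = 7543.4660 km = 7.543466e+06 m
r2 = 39575.5190 km = 3.9575519e+07 m
dv1 = sqrt(mu/r1)*(sqrt(2*r2/(r1+r2)) - 1) = 2152.2159 m/s
dv2 = sqrt(mu/r2)*(1 - sqrt(2*r1/(r1+r2))) = 1377.8235 m/s
total dv = |dv1| + |dv2| = 2152.2159 + 1377.8235 = 3530.0395 m/s = 3.5300 km/s

3.5300 km/s


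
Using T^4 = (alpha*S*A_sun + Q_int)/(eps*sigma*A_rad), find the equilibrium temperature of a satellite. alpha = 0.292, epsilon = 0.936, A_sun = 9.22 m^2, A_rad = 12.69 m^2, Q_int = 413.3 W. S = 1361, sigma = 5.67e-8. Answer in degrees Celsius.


Numerator = alpha*S*A_sun + Q_int = 0.292*1361*9.22 + 413.3 = 4077.4386 W
Denominator = eps*sigma*A_rad = 0.936*5.67e-8*12.69 = 6.7347353e-07 W/K^4
T^4 = 6.0543414e+09 K^4
T = 278.9438 K = 5.7938 C

5.7938 degrees Celsius


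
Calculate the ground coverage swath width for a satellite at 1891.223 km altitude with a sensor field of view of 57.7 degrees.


FOV = 57.7 deg = 1.0071 rad
swath = 2 * alt * tan(FOV/2) = 2 * 1891.223 * tan(0.5035275)
swath = 2 * 1891.223 * 0.5508916
swath = 2083.7178 km

2083.7178 km


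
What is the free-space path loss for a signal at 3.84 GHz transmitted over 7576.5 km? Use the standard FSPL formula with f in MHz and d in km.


f = 3.84 GHz = 3840.0000 MHz
d = 7576.5 km
FSPL = 32.44 + 20*log10(3840.0000) + 20*log10(7576.5)
FSPL = 32.44 + 71.6866 + 77.5894
FSPL = 181.7160 dB

181.7160 dB


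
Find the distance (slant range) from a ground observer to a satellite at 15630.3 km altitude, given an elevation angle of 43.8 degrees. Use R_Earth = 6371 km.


h = 15630.3 km, el = 43.8 deg
d = -R_E*sin(el) + sqrt((R_E*sin(el))^2 + 2*R_E*h + h^2)
d = -6371.0000*sin(0.7644542) + sqrt((6371.0000*0.6921432)^2 + 2*6371.0000*15630.3 + 15630.3^2)
d = 17105.7578 km

17105.7578 km


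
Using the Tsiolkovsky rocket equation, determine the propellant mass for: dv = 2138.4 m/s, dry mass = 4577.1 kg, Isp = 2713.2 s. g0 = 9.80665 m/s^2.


ve = Isp * g0 = 2713.2 * 9.80665 = 26607.402780 m/s
mass ratio = exp(dv/ve) = exp(2138.4/26607.402780) = 1.08368645
m_prop = m_dry * (mr - 1) = 4577.1 * (1.08368645 - 1)
m_prop = 383.0413 kg

383.0413 kg


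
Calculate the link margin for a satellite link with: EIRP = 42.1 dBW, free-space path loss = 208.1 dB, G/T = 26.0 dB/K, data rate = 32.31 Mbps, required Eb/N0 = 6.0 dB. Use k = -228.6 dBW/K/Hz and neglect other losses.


C/N0 = EIRP - FSPL + G/T - k = 42.1 - 208.1 + 26.0 - (-228.6)
C/N0 = 88.6000 dB-Hz
R_b = 32.31 Mbps = 3.231e+07 bps -> 10*log10(R_b) = 75.0934 dB-Hz
Eb/N0 = C/N0 - 10*log10(R_b) = 88.6000 - 75.0934 = 13.5066 dB
Margin = Eb/N0 - Eb/N0_req = 13.5066 - 6.0 = 7.5066 dB (link closes)

7.5066 dB


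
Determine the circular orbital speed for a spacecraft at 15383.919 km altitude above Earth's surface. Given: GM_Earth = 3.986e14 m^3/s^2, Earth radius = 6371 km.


r = R_E + alt = 6371.0 + 15383.919 = 21754.9190 km = 2.1754919e+07 m
v = sqrt(mu/r) = sqrt(3.986e14 / 2.1754919e+07) = 4280.4548 m/s = 4.2805 km/s

4.2805 km/s


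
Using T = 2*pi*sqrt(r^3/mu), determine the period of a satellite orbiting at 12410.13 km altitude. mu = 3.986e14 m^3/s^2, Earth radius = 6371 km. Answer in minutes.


r = 18781.1300 km = 1.878113e+07 m
T = 2*pi*sqrt(r^3/mu) = 2*pi*sqrt(6.6246838e+21 / 3.986e14)
T = 25614.9669 s = 426.9161 min

426.9161 minutes


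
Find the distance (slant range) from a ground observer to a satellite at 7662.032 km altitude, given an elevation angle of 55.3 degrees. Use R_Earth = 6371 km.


h = 7662.032 km, el = 55.3 deg
d = -R_E*sin(el) + sqrt((R_E*sin(el))^2 + 2*R_E*h + h^2)
d = -6371.0000*sin(0.9651671) + sqrt((6371.0000*0.822144)^2 + 2*6371.0000*7662.032 + 7662.032^2)
d = 8318.3635 km

8318.3635 km


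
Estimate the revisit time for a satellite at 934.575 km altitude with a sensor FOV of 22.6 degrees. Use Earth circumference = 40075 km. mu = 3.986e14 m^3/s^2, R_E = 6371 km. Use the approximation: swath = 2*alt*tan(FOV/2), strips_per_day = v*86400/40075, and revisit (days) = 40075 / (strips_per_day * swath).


swath = 2*934.575*tan(0.1972222) = 373.4930 km
v = sqrt(mu/r) = 7386.5467 m/s = 7.3865 km/s
strips/day = v*86400/40075 = 7.3865*86400/40075 = 15.9251
coverage/day = strips * swath = 15.9251 * 373.4930 = 5947.9068 km
revisit = 40075 / 5947.9068 = 6.7377 days

6.7377 days


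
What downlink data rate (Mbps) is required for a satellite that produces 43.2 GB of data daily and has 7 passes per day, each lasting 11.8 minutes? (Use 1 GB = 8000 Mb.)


total contact time = 7 * 11.8 * 60 = 4956.0000 s
data = 43.2 GB = 345600.0000 Mb
rate = 345600.0000 / 4956.0000 = 69.7337 Mbps

69.7337 Mbps


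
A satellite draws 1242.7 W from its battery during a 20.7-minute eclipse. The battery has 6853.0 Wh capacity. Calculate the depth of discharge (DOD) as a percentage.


E_used = P * t / 60 = 1242.7 * 20.7 / 60 = 428.7315 Wh
DOD = E_used / E_total * 100 = 428.7315 / 6853.0 * 100
DOD = 6.2561 %

6.2561 %


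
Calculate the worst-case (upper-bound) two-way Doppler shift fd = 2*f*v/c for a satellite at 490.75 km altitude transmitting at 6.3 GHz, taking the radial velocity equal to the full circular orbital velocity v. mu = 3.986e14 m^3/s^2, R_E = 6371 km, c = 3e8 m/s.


r = 6.86175e+06 m
v = sqrt(mu/r) = 7621.6886 m/s (worst-case radial velocity)
f = 6.3 GHz = 6.3e+09 Hz
fd = 2*f*v/c = 2*6.3e+09*7621.6886/3.0e+08
fd = 320110.9219 Hz

320110.9219 Hz


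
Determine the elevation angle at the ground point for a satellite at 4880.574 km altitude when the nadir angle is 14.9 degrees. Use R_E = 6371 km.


r = R_E + alt = 11251.5740 km
Law of sines in the satellite / Earth-center / ground-point triangle:
  sin(nadir)/R_E = sin(90 + el)/r  =>  cos(el) = (r/R_E)*sin(nadir)
cos(el) = (11251.5740 / 6371.0000) * sin(14.9 deg) = 0.4541122
el = arccos(0.4541122) = 62.9922 deg
(Earth-central angle = 90 - nadir - el = 12.1078 deg)

62.9922 degrees


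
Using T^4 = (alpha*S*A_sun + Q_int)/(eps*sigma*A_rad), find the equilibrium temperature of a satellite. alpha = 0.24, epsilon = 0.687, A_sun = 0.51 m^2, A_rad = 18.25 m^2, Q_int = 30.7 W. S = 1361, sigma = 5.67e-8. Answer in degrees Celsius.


Numerator = alpha*S*A_sun + Q_int = 0.24*1361*0.51 + 30.7 = 197.2864 W
Denominator = eps*sigma*A_rad = 0.687*5.67e-8*18.25 = 7.1089042e-07 W/K^4
T^4 = 2.7752013e+08 K^4
T = 129.0695 K = -144.0805 C

-144.0805 degrees Celsius


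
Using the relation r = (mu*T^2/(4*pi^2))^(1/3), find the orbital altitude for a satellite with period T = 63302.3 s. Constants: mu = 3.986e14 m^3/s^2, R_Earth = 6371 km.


T = 63302.3 s
r = (mu*T^2/(4*pi^2))^(1/3) = (3.986e14 * 63302.3^2 / (4*pi^2))^(1/3)
r = 3.4329872e+07 m = 34329.8716 km
alt = r - R_E = 34329.8716 - 6371 = 27958.8716 km

27958.8716 km


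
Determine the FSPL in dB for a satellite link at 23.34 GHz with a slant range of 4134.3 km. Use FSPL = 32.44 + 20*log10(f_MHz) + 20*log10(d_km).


f = 23.34 GHz = 23340.0000 MHz
d = 4134.3 km
FSPL = 32.44 + 20*log10(23340.0000) + 20*log10(4134.3)
FSPL = 32.44 + 87.3620 + 72.3280
FSPL = 192.1301 dB

192.1301 dB


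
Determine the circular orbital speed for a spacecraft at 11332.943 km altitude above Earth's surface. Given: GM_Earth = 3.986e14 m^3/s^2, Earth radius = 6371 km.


r = R_E + alt = 6371.0 + 11332.943 = 17703.9430 km = 1.7703943e+07 m
v = sqrt(mu/r) = sqrt(3.986e14 / 1.7703943e+07) = 4744.9719 m/s = 4.7450 km/s

4.7450 km/s


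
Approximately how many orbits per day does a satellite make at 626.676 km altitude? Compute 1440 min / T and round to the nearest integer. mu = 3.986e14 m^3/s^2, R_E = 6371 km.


r = 6.997676e+06 m
T = 2*pi*sqrt(r^3/mu) = 5825.6175 s = 97.0936 min
revs/day = 1440 / 97.0936 = 14.8310
Rounded: 15 revolutions per day

15 revolutions per day


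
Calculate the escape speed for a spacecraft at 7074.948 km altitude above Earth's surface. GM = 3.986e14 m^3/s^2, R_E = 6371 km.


r = 6371.0 + 7074.948 = 13445.9480 km = 1.3445948e+07 m
v_esc = sqrt(2*mu/r) = sqrt(2*3.986e14 / 1.3445948e+07)
v_esc = 7699.9505 m/s = 7.7000 km/s

7.7000 km/s
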